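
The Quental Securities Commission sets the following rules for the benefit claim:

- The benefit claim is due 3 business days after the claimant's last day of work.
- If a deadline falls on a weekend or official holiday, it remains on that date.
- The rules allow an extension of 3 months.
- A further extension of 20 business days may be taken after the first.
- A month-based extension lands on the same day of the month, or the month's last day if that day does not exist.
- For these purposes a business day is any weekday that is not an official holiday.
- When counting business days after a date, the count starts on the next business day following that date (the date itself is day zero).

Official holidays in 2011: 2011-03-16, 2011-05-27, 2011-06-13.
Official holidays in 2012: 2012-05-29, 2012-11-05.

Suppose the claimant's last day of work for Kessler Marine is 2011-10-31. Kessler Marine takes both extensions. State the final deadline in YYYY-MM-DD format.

Starting the day after 2011-10-31 and counting 3 business days lands on 2011-11-03.
2011-11-03 falls on a Thursday. The rules make no weekend/holiday allowance, so it remains 2011-11-03.
Add 3 months to 2011-11-03: 2012-02-03.
No adjustment is made for weekends or holidays, so 2012-02-03 stands.
Counting 20 further business days from 2012-02-03 reaches 2012-03-02.
2012-03-02 falls on a Friday. The rules make no weekend/holiday allowance, so it remains 2012-03-02.
Final deadline: 2012-03-02.

2012-03-02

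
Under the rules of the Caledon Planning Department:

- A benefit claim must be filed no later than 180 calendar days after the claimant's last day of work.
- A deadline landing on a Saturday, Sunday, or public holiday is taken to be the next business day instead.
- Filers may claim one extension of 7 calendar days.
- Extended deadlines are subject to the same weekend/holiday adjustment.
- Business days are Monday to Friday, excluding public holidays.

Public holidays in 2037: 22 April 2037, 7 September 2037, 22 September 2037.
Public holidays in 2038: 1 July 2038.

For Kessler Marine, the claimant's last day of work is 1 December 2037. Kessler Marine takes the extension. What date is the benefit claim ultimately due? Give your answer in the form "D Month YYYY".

7 June 2038

From 1 December 2037, 180 calendar days later is 30 May 2038.
30 May 2038 falls on a Sunday. Rolling to the next business day gives 31 May 2038, a Monday.
With the 7-day extension, 31 May 2038 becomes 7 June 2038.
7 June 2038 falls on a Monday, which is a business day, so no adjustment is needed.
So the filing is due 7 June 2038.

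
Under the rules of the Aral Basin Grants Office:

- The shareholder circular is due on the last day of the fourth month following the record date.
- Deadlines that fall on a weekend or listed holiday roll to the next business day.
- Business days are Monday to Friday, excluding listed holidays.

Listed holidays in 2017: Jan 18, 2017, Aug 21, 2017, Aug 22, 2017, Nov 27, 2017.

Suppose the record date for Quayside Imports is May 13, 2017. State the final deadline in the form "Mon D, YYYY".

4 months after May 13, 2017 falls in September 2017; the last day of that month is Sep 30, 2017.
Because Sep 30, 2017 is a Saturday, the deadline becomes Oct 2, 2017 (Monday).
Final deadline: Oct 2, 2017.

Oct 2, 2017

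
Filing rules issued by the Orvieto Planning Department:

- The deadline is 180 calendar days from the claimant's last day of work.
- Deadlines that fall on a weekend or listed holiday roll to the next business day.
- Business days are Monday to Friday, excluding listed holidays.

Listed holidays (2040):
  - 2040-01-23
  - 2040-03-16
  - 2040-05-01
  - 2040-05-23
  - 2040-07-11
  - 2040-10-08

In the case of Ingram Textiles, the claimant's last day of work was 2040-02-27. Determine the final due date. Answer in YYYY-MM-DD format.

Trigger date 2040-02-27 + 180 calendar days = 2040-08-25.
2040-08-25 falls on a Saturday. Rolling to the next business day gives 2040-08-27, a Monday.
So the filing is due 2040-08-27.

2040-08-27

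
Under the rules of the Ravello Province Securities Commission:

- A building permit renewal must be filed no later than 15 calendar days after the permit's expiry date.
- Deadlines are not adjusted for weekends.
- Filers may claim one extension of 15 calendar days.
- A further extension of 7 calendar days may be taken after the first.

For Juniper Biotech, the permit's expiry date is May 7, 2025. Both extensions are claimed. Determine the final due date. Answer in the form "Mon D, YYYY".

From May 7, 2025, 15 calendar days later is May 22, 2025.
May 22, 2025 falls on a Thursday. The rules make no weekend/holiday allowance, so it remains May 22, 2025.
Applying the 15-calendar-day extension: May 22, 2025 + 15 days = Jun 6, 2025.
Jun 6, 2025 falls on a Friday. The rules make no weekend/holiday allowance, so it remains Jun 6, 2025.
Add the 7 calendar-day extension to Jun 6, 2025: Jun 13, 2025.
Jun 13, 2025 falls on a Friday. The rules make no weekend/holiday allowance, so it remains Jun 13, 2025.
Final deadline: Jun 13, 2025.

Jun 13, 2025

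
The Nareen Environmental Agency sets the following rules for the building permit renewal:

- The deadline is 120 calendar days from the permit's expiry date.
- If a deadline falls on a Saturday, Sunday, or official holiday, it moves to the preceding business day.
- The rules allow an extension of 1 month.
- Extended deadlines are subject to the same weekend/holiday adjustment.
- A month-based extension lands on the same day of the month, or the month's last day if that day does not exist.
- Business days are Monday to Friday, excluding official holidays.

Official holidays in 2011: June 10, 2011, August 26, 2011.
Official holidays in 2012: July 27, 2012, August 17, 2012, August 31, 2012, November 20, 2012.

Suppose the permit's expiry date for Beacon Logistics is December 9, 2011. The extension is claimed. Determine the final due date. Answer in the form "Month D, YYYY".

May 4, 2012

120 calendar days after December 9, 2011 is April 7, 2012.
April 7, 2012 falls on a Saturday. Rolling to the preceding business day gives April 6, 2012, a Friday.
Applying the 1 month extension: 1 month after April 6, 2012 is May 6, 2012.
May 6, 2012 falls on a Sunday. Rolling to the preceding business day gives May 4, 2012, a Friday.
Deadline: May 4, 2012.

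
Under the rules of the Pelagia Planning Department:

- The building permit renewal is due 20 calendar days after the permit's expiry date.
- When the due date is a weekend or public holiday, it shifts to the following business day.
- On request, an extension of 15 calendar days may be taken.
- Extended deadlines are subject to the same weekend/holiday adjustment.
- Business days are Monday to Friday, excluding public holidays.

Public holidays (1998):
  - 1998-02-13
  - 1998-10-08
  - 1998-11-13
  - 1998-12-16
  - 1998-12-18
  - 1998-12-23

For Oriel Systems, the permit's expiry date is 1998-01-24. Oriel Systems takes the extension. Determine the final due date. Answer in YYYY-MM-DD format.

From 1998-01-24, 20 calendar days later is 1998-02-13.
1998-02-13 is a listed holiday, so it moves to the next business day, 1998-02-16 (Monday).
The 15-calendar-day extension moves the deadline from 1998-02-16 to 1998-03-03.
1998-03-03 is a Tuesday and not a listed holiday, so it stands.
So the filing is due 1998-03-03.

1998-03-03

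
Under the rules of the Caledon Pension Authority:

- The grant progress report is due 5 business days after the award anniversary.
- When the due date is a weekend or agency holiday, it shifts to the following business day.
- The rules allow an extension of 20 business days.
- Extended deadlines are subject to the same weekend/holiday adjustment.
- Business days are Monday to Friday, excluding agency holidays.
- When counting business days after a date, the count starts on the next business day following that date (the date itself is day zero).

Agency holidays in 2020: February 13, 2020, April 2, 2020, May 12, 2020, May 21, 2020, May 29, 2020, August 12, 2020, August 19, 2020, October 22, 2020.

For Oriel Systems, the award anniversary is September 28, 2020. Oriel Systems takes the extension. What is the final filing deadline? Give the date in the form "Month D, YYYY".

November 3, 2020

Starting the day after September 28, 2020 and counting 5 business days lands on October 5, 2020.
October 5, 2020 falls on a Monday, which is a business day, so no adjustment is needed.
Applying the 20-business-day extension: 20 business days after October 5, 2020 is November 3, 2020.
November 3, 2020 falls on a Tuesday, which is a business day, so no adjustment is needed.
The final due date is November 3, 2020.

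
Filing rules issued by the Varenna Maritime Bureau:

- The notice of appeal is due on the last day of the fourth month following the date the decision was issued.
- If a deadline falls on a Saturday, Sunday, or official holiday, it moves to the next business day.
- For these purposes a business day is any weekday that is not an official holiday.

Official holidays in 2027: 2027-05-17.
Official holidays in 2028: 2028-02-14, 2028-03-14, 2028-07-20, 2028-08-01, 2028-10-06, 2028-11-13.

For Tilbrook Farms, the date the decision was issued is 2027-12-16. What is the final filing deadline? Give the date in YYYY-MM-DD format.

The fourth month after 2027-12-16 is April 2028, whose last day is 2028-04-30.
2028-04-30 is a Sunday; the next business day is 2028-05-01 (Monday).
Final deadline: 2028-05-01.

2028-05-01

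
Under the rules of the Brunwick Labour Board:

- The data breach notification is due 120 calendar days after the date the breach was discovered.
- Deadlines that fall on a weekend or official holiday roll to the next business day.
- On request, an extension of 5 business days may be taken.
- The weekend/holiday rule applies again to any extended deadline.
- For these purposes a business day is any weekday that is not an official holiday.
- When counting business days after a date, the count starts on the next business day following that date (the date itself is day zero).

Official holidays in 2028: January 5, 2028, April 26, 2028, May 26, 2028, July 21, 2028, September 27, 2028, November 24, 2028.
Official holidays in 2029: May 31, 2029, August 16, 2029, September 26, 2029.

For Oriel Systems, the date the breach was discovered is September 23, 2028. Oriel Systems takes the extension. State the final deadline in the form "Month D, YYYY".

January 29, 2029

From September 23, 2028, 120 calendar days later is January 21, 2029.
Because January 21, 2029 is a Sunday, the deadline becomes January 22, 2029 (Monday).
Applying the 5-business-day extension: 5 business days after January 22, 2029 is January 29, 2029.
January 29, 2029 falls on a Monday, which is a business day, so no adjustment is needed.
The final due date is January 29, 2029.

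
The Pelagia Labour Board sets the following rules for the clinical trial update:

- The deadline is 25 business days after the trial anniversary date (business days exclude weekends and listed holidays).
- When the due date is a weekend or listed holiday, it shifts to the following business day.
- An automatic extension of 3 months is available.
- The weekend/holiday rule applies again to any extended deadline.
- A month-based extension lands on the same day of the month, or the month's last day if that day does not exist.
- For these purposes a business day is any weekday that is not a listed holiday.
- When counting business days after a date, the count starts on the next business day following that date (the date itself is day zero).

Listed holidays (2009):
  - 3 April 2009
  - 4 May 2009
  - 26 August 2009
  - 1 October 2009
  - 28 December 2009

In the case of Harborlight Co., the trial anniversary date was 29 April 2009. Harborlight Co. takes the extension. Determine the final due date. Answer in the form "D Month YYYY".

Counting 25 business days after 29 April 2009 (skipping weekends and listed holidays) reaches 4 June 2009.
4 June 2009 (Thursday) is already a business day.
Add 3 months to 4 June 2009: 4 September 2009.
4 September 2009 (Friday) is already a business day.
So the filing is due 4 September 2009.

4 September 2009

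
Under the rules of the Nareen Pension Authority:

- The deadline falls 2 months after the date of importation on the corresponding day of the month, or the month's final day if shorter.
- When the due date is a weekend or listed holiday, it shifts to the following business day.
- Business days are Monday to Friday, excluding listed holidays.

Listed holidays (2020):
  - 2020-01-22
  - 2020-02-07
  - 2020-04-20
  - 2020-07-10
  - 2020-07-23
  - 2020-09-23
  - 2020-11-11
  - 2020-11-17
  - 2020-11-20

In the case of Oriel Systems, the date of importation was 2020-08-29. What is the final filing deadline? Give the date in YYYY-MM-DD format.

2 months from 2020-08-29 is 2020-10-29.
2020-10-29 (Thursday) is already a business day.
So the filing is due 2020-10-29.

2020-10-29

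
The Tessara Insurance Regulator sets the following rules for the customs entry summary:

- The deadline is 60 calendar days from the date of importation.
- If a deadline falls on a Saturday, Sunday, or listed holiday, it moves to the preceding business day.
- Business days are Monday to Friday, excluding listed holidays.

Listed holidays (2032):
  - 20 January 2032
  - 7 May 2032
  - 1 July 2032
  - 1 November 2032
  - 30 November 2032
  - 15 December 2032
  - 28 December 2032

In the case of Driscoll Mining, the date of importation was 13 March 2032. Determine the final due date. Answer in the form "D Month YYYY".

12 May 2032

60 calendar days after 13 March 2032 is 12 May 2032.
12 May 2032 falls on a Wednesday, which is a business day, so no adjustment is needed.
Final deadline: 12 May 2032.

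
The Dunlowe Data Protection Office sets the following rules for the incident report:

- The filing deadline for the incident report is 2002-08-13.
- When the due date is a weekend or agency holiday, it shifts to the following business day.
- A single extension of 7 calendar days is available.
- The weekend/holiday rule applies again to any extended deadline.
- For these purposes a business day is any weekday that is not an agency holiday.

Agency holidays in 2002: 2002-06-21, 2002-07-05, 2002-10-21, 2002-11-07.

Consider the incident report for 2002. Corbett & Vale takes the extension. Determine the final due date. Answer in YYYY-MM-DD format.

The stated deadline is 2002-08-13.
2002-08-13 falls on a Tuesday, which is a business day, so no adjustment is needed.
Add the 7 calendar-day extension to 2002-08-13: 2002-08-20.
Since 2002-08-20 is a Tuesday and not a holiday, the date is unchanged.
The final due date is 2002-08-20.

2002-08-20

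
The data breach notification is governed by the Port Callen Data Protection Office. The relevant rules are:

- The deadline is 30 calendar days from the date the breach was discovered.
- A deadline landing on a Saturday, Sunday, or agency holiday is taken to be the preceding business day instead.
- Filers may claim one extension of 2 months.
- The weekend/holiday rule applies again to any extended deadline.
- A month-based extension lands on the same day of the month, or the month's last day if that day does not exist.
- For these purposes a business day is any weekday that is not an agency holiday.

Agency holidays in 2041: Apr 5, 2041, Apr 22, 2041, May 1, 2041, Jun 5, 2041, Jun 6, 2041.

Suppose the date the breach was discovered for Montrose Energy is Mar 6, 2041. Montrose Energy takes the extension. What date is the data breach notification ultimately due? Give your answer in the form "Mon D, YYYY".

Jun 4, 2041

From Mar 6, 2041, 30 calendar days later is Apr 5, 2041.
Apr 5, 2041 is a listed holiday; the preceding business day is Apr 4, 2041 (Thursday).
Applying the 2 months extension: 2 months after Apr 4, 2041 is Jun 4, 2041.
Jun 4, 2041 (Tuesday) is already a business day.
Deadline: Jun 4, 2041.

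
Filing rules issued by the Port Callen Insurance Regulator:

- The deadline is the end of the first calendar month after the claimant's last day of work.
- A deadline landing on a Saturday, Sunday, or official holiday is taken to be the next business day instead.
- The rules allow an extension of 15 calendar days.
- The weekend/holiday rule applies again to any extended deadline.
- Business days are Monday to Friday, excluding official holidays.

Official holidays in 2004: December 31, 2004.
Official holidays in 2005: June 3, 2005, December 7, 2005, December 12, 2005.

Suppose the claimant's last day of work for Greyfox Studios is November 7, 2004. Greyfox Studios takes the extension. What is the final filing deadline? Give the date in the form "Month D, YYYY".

January 18, 2005

1 month after November 7, 2004 falls in December 2004; the last day of that month is December 31, 2004.
December 31, 2004 is a listed holiday; the next business day is January 3, 2005 (Monday).
With the 15-day extension, January 3, 2005 becomes January 18, 2005.
January 18, 2005 falls on a Tuesday, which is a business day, so no adjustment is needed.
So the filing is due January 18, 2005.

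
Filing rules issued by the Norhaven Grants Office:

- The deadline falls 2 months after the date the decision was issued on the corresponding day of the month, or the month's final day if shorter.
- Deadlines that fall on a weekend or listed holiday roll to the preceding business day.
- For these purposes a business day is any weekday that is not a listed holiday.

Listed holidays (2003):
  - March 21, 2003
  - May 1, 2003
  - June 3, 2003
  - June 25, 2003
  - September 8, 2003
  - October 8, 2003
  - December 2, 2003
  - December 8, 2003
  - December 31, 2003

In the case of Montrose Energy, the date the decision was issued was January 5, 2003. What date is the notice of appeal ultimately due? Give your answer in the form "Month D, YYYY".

2 months from January 5, 2003 is March 5, 2003.
March 5, 2003 is a Wednesday and not a listed holiday, so it stands.
The final due date is March 5, 2003.

March 5, 2003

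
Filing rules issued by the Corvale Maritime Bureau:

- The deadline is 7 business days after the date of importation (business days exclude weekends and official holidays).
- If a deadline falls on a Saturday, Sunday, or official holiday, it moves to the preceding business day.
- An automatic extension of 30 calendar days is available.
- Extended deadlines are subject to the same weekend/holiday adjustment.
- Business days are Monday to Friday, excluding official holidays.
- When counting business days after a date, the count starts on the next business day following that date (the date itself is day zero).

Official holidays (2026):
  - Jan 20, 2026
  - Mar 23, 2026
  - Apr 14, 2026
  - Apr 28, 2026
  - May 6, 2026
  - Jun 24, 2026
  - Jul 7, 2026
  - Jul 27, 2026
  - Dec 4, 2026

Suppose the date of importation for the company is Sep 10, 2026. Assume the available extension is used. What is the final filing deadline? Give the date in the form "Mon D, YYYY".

Counting 7 business days after Sep 10, 2026 (skipping weekends and listed holidays) reaches Sep 21, 2026.
Sep 21, 2026 falls on a Monday, which is a business day, so no adjustment is needed.
With the 30-day extension, Sep 21, 2026 becomes Oct 21, 2026.
Oct 21, 2026 is a Wednesday and not a listed holiday, so it stands.
So the filing is due Oct 21, 2026.

Oct 21, 2026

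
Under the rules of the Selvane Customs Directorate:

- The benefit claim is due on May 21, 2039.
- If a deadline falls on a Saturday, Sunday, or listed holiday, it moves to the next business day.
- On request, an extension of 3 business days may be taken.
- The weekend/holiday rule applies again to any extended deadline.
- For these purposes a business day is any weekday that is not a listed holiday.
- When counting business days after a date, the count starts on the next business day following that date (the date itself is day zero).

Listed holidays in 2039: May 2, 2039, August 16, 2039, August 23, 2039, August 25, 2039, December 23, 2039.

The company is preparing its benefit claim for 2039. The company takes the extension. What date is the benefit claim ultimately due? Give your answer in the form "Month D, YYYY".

May 26, 2039

The statutory due date is May 21, 2039.
Because May 21, 2039 is a Saturday, the deadline becomes May 23, 2039 (Monday).
The 3-business-day extension runs from May 23, 2039 to May 26, 2039.
May 26, 2039 (Thursday) is already a business day.
Deadline: May 26, 2039.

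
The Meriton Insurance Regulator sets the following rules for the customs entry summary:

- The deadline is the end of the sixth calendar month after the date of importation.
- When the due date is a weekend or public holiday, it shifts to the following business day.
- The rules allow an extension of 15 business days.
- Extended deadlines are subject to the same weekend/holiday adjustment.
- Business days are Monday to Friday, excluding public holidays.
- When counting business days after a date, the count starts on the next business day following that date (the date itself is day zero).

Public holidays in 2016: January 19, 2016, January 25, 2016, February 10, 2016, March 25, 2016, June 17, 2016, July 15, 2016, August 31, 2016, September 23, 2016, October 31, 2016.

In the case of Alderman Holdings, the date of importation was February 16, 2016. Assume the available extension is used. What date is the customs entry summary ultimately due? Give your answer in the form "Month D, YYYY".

September 22, 2016

The sixth month after February 16, 2016 is August 2016, whose last day is August 31, 2016.
August 31, 2016 falls on a listed holiday. Rolling to the next business day gives September 1, 2016, a Thursday.
Counting 15 further business days from September 1, 2016 reaches September 22, 2016.
Since September 22, 2016 is a Thursday and not a holiday, the date is unchanged.
Final deadline: September 22, 2016.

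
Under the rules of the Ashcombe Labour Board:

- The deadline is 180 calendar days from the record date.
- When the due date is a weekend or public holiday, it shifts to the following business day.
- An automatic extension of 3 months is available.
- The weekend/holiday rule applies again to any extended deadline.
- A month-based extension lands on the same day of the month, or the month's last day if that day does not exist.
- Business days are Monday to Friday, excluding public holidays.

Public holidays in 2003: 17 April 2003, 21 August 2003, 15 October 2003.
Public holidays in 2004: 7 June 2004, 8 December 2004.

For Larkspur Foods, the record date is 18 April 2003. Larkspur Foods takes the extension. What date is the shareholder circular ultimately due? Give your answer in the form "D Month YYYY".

From 18 April 2003, 180 calendar days later is 15 October 2003.
15 October 2003 falls on a listed holiday. Rolling to the next business day gives 16 October 2003, a Thursday.
Add 3 months to 16 October 2003: 16 January 2004.
16 January 2004 falls on a Friday, which is a business day, so no adjustment is needed.
The final due date is 16 January 2004.

16 January 2004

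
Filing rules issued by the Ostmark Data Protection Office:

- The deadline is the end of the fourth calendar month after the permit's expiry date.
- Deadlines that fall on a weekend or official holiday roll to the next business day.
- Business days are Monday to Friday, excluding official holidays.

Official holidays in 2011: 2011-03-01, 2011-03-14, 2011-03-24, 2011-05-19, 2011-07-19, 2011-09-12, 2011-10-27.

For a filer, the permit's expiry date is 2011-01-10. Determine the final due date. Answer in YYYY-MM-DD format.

2011-05-31

4 months after 2011-01-10 falls in May 2011; the last day of that month is 2011-05-31.
2011-05-31 is a Tuesday and not a listed holiday, so it stands.
Final deadline: 2011-05-31.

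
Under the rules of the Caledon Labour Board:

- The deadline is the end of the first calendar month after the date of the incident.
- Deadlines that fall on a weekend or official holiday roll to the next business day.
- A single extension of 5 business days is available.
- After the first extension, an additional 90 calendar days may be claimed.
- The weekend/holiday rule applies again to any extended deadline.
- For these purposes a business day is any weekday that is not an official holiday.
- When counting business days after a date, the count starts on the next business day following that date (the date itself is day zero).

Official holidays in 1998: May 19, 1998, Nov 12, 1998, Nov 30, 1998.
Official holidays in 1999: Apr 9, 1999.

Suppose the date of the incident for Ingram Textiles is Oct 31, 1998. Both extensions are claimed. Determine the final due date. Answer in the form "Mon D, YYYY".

Mar 8, 1999

1 month after Oct 31, 1998 falls in November 1998; the last day of that month is Nov 30, 1998.
Nov 30, 1998 falls on a listed holiday. Rolling to the next business day gives Dec 1, 1998, a Tuesday.
Applying the 5-business-day extension: 5 business days after Dec 1, 1998 is Dec 8, 1998.
Dec 8, 1998 is a Tuesday and not a listed holiday, so it stands.
The 90-calendar-day extension moves the deadline from Dec 8, 1998 to Mar 8, 1999.
Mar 8, 1999 (Monday) is already a business day.
Final deadline: Mar 8, 1999.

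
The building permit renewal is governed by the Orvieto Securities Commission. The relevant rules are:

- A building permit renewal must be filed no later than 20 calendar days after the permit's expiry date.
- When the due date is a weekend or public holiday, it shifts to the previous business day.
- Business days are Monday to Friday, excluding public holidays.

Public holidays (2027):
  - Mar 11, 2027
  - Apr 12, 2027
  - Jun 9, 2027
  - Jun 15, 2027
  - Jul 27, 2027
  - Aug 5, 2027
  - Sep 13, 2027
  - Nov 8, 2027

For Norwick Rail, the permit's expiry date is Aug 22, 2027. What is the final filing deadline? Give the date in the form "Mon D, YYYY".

Trigger date Aug 22, 2027 + 20 calendar days = Sep 11, 2027.
Sep 11, 2027 is a Saturday; the preceding business day is Sep 10, 2027 (Friday).
Final deadline: Sep 10, 2027.

Sep 10, 2027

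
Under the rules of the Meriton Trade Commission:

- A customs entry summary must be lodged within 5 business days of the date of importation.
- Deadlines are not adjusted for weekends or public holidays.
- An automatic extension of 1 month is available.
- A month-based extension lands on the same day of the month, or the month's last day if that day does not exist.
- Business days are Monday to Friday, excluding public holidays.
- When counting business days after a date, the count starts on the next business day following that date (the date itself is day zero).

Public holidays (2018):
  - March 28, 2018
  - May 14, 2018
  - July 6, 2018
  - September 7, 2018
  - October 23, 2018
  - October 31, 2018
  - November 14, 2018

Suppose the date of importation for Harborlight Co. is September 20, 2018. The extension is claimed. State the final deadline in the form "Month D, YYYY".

October 27, 2018

Counting 5 business days after September 20, 2018 (skipping weekends and listed holidays) reaches September 27, 2018.
No adjustment is made for weekends or holidays, so September 27, 2018 stands.
The 1 month extension carries September 27, 2018 to October 27, 2018.
October 27, 2018 falls on a Saturday. The rules make no weekend/holiday allowance, so it remains October 27, 2018.
The final due date is October 27, 2018.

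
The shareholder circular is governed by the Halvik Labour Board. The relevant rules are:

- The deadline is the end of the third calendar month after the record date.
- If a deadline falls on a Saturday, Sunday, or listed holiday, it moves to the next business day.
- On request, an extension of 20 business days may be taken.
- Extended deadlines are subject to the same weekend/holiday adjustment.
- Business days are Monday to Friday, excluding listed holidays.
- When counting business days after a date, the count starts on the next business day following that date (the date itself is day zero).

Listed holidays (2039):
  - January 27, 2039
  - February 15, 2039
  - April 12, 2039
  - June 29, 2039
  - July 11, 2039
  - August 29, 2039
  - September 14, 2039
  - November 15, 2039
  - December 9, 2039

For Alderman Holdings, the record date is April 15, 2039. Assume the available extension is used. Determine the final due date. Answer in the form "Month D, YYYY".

August 30, 2039

3 months after April 15, 2039 falls in July 2039; the last day of that month is July 31, 2039.
Because July 31, 2039 is a Sunday, the deadline becomes August 1, 2039 (Monday).
Applying the 20-business-day extension: 20 business days after August 1, 2039 is August 30, 2039.
August 30, 2039 is a Tuesday and not a listed holiday, so it stands.
So the filing is due August 30, 2039.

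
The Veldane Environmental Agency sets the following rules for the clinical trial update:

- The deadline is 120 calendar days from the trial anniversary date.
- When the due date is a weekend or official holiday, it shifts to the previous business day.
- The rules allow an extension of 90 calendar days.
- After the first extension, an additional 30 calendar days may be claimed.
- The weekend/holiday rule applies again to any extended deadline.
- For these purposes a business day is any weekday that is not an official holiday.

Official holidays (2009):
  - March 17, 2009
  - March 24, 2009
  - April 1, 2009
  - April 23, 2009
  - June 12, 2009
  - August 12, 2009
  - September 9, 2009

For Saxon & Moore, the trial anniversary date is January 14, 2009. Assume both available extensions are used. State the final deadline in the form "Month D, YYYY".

From January 14, 2009, 120 calendar days later is May 14, 2009.
May 14, 2009 falls on a Thursday, which is a business day, so no adjustment is needed.
The 90-calendar-day extension moves the deadline from May 14, 2009 to August 12, 2009.
Because August 12, 2009 is a listed holiday, the deadline becomes August 11, 2009 (Tuesday).
The 30-calendar-day extension moves the deadline from August 11, 2009 to September 10, 2009.
September 10, 2009 falls on a Thursday, which is a business day, so no adjustment is needed.
Final deadline: September 10, 2009.

September 10, 2009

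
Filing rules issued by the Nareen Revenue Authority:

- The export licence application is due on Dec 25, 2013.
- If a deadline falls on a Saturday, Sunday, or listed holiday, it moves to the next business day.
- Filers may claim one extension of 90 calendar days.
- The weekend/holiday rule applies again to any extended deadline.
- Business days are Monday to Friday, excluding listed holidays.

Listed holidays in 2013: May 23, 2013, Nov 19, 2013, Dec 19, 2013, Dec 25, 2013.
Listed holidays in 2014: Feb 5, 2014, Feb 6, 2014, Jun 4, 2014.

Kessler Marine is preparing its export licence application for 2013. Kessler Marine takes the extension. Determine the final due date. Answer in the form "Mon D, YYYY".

Start from the fixed due date, Dec 25, 2013.
Dec 25, 2013 falls on a listed holiday. Rolling to the next business day gives Dec 26, 2013, a Thursday.
Add the 90 calendar-day extension to Dec 26, 2013: Mar 26, 2014.
Mar 26, 2014 falls on a Wednesday, which is a business day, so no adjustment is needed.
Final deadline: Mar 26, 2014.

Mar 26, 2014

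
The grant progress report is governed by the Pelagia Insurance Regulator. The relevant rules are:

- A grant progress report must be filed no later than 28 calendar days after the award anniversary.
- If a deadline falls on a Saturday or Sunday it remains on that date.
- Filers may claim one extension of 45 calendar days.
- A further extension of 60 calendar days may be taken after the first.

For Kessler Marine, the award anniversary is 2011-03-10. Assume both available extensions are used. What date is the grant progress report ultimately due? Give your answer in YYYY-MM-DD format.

Adding 28 calendar days to 2011-03-10 gives 2011-04-07.
No adjustment is made for weekends or holidays, so 2011-04-07 stands.
The 45-calendar-day extension moves the deadline from 2011-04-07 to 2011-05-22.
No adjustment is made for weekends or holidays, so 2011-05-22 stands.
Add the 60 calendar-day extension to 2011-05-22: 2011-07-21.
2011-07-21 is a Thursday; no weekend or holiday adjustment applies.
Deadline: 2011-07-21.

2011-07-21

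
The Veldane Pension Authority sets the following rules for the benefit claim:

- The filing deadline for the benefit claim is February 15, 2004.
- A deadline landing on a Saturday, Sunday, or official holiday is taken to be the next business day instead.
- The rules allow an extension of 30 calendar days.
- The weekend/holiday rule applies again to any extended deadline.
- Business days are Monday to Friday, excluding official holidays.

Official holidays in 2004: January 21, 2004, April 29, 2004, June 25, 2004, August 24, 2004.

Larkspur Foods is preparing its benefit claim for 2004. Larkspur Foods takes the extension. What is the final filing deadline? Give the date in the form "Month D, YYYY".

March 17, 2004

Start from the fixed due date, February 15, 2004.
February 15, 2004 falls on a Sunday. Rolling to the next business day gives February 16, 2004, a Monday.
Add the 30 calendar-day extension to February 16, 2004: March 17, 2004.
March 17, 2004 (Wednesday) is already a business day.
Deadline: March 17, 2004.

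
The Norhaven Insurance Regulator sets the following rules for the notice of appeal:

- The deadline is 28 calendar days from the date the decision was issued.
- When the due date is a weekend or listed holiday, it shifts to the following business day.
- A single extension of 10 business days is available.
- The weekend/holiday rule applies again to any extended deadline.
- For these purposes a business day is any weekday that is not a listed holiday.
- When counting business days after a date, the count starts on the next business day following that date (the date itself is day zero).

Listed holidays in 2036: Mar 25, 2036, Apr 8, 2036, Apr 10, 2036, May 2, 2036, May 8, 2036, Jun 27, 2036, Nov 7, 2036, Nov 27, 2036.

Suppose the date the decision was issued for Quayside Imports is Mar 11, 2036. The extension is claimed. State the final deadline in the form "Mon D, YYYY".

Adding 28 calendar days to Mar 11, 2036 gives Apr 8, 2036.
Apr 8, 2036 is a listed holiday; the next business day is Apr 9, 2036 (Wednesday).
The 10-business-day extension runs from Apr 9, 2036 to Apr 24, 2036.
Apr 24, 2036 is a Thursday and not a listed holiday, so it stands.
So the filing is due Apr 24, 2036.

Apr 24, 2036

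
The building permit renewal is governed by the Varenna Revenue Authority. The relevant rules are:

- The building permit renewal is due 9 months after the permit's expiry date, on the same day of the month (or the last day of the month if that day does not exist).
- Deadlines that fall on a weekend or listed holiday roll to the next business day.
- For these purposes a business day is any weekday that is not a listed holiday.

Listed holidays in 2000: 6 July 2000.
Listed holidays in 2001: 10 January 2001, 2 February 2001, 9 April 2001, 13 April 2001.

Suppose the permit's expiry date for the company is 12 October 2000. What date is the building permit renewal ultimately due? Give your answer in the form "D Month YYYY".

12 July 2001

Moving 9 months forward from 12 October 2000 on the corresponding day gives 12 July 2001.
Since 12 July 2001 is a Thursday and not a holiday, the date is unchanged.
The final due date is 12 July 2001.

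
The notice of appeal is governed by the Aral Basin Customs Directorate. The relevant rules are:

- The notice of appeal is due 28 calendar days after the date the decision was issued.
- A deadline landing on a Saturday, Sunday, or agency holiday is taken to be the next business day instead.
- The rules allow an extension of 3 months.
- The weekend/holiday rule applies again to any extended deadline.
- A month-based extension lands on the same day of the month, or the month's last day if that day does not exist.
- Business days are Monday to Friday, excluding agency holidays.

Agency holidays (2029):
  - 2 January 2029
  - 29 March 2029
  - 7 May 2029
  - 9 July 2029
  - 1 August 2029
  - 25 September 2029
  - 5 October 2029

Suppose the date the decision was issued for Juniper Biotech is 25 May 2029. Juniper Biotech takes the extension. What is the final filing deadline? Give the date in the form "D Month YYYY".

Adding 28 calendar days to 25 May 2029 gives 22 June 2029.
Since 22 June 2029 is a Friday and not a holiday, the date is unchanged.
Add 3 months to 22 June 2029: 22 September 2029.
22 September 2029 falls on a Saturday. Rolling to the next business day gives 24 September 2029, a Monday.
Deadline: 24 September 2029.

24 September 2029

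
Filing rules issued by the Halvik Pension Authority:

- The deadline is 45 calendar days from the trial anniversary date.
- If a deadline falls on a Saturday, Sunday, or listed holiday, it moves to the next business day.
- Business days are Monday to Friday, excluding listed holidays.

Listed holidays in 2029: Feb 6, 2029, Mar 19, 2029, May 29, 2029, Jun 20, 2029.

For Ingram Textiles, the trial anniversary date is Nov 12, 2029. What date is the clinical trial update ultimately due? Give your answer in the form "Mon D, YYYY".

Dec 27, 2029

Adding 45 calendar days to Nov 12, 2029 gives Dec 27, 2029.
Dec 27, 2029 is a Thursday and not a listed holiday, so it stands.
Deadline: Dec 27, 2029.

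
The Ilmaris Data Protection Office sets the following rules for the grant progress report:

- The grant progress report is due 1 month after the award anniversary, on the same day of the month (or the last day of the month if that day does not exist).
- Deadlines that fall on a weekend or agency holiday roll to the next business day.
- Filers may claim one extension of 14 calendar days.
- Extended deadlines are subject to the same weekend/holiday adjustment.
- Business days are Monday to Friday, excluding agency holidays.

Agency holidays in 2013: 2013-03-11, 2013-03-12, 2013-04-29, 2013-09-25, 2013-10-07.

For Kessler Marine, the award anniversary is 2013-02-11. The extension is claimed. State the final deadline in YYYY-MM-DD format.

2013-03-27

1 month after 2013-02-11, on the same day of the month, is 2013-03-11.
2013-03-11 is a listed holiday, so it moves to the next business day, 2013-03-13 (Wednesday).
Applying the 14-calendar-day extension: 2013-03-13 + 14 days = 2013-03-27.
Since 2013-03-27 is a Wednesday and not a holiday, the date is unchanged.
Deadline: 2013-03-27.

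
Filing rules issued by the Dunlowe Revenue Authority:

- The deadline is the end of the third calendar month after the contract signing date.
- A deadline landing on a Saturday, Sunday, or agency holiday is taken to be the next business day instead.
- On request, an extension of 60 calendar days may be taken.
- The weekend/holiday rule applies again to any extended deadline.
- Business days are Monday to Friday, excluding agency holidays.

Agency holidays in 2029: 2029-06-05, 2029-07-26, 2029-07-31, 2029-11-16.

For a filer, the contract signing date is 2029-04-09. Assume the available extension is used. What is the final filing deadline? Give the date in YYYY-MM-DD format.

2029-10-01

3 months after 2029-04-09 falls in July 2029; the last day of that month is 2029-07-31.
2029-07-31 is a listed holiday, so it moves to the next business day, 2029-08-01 (Wednesday).
Add the 60 calendar-day extension to 2029-08-01: 2029-09-30.
Because 2029-09-30 is a Sunday, the deadline becomes 2029-10-01 (Monday).
Final deadline: 2029-10-01.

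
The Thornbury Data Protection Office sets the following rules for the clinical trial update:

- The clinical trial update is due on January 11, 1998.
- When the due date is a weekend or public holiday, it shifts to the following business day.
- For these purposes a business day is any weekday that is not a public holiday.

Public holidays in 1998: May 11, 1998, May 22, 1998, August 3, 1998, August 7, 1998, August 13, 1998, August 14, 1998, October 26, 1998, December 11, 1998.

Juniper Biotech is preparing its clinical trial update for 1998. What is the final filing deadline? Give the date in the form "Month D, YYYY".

The stated deadline is January 11, 1998.
Because January 11, 1998 is a Sunday, the deadline becomes January 12, 1998 (Monday).
Deadline: January 12, 1998.

January 12, 1998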